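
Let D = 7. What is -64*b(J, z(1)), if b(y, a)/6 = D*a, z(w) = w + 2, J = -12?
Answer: -8064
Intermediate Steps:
z(w) = 2 + w
b(y, a) = 42*a (b(y, a) = 6*(7*a) = 42*a)
-64*b(J, z(1)) = -2688*(2 + 1) = -2688*3 = -64*126 = -8064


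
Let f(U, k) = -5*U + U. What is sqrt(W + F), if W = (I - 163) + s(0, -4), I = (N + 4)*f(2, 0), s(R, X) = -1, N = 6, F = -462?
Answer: I*sqrt(706) ≈ 26.571*I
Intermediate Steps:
f(U, k) = -4*U
I = -80 (I = (6 + 4)*(-4*2) = 10*(-8) = -80)
W = -244 (W = (-80 - 163) - 1 = -243 - 1 = -244)
sqrt(W + F) = sqrt(-244 - 462) = sqrt(-706) = I*sqrt(706)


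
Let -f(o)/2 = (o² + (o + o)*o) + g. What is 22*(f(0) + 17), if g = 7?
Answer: 66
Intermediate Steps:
f(o) = -14 - 6*o² (f(o) = -2*((o² + (o + o)*o) + 7) = -2*((o² + (2*o)*o) + 7) = -2*((o² + 2*o²) + 7) = -2*(3*o² + 7) = -2*(7 + 3*o²) = -14 - 6*o²)
22*(f(0) + 17) = 22*((-14 - 6*0²) + 17) = 22*((-14 - 6*0) + 17) = 22*((-14 + 0) + 17) = 22*(-14 + 17) = 22*3 = 66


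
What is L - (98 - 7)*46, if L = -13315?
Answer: -17501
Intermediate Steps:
L - (98 - 7)*46 = -13315 - (98 - 7)*46 = -13315 - 91*46 = -13315 - 1*4186 = -13315 - 4186 = -17501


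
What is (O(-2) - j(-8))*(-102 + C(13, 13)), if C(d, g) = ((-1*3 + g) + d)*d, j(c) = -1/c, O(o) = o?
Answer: -3349/8 ≈ -418.63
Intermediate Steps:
C(d, g) = d*(-3 + d + g) (C(d, g) = ((-3 + g) + d)*d = (-3 + d + g)*d = d*(-3 + d + g))
(O(-2) - j(-8))*(-102 + C(13, 13)) = (-2 - (-1)/(-8))*(-102 + 13*(-3 + 13 + 13)) = (-2 - (-1)*(-1)/8)*(-102 + 13*23) = (-2 - 1*1/8)*(-102 + 299) = (-2 - 1/8)*197 = -17/8*197 = -3349/8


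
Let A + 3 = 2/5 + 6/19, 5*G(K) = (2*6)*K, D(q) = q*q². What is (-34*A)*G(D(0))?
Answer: 0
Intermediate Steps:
D(q) = q³
G(K) = 12*K/5 (G(K) = ((2*6)*K)/5 = (12*K)/5 = 12*K/5)
A = -217/95 (A = -3 + (2/5 + 6/19) = -3 + (2*(⅕) + 6*(1/19)) = -3 + (⅖ + 6/19) = -3 + 68/95 = -217/95 ≈ -2.2842)
(-34*A)*G(D(0)) = (-34*(-217/95))*((12/5)*0³) = 7378*((12/5)*0)/95 = (7378/95)*0 = 0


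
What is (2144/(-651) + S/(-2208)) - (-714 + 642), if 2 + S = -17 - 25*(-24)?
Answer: 32793731/479136 ≈ 68.443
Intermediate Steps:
S = 581 (S = -2 + (-17 - 25*(-24)) = -2 + (-17 + 600) = -2 + 583 = 581)
(2144/(-651) + S/(-2208)) - (-714 + 642) = (2144/(-651) + 581/(-2208)) - (-714 + 642) = (2144*(-1/651) + 581*(-1/2208)) - 1*(-72) = (-2144/651 - 581/2208) + 72 = -1704061/479136 + 72 = 32793731/479136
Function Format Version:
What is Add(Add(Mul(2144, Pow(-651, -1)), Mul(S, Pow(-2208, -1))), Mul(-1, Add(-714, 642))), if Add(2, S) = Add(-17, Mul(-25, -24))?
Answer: Rational(32793731, 479136) ≈ 68.443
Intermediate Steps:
S = 581 (S = Add(-2, Add(-17, Mul(-25, -24))) = Add(-2, Add(-17, 600)) = Add(-2, 583) = 581)
Add(Add(Mul(2144, Pow(-651, -1)), Mul(S, Pow(-2208, -1))), Mul(-1, Add(-714, 642))) = Add(Add(Mul(2144, Pow(-651, -1)), Mul(581, Pow(-2208, -1))), Mul(-1, Add(-714, 642))) = Add(Add(Mul(2144, Rational(-1, 651)), Mul(581, Rational(-1, 2208))), Mul(-1, -72)) = Add(Add(Rational(-2144, 651), Rational(-581, 2208)), 72) = Add(Rational(-1704061, 479136), 72) = Rational(32793731, 479136)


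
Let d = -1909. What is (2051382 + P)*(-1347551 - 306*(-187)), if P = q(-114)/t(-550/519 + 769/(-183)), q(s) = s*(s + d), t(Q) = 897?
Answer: -791539540470268/299 ≈ -2.6473e+12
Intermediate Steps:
q(s) = s*(-1909 + s) (q(s) = s*(s - 1909) = s*(-1909 + s))
P = 76874/299 (P = -114*(-1909 - 114)/897 = -114*(-2023)*(1/897) = 230622*(1/897) = 76874/299 ≈ 257.10)
(2051382 + P)*(-1347551 - 306*(-187)) = (2051382 + 76874/299)*(-1347551 - 306*(-187)) = 613440092*(-1347551 + 57222)/299 = (613440092/299)*(-1290329) = -791539540470268/299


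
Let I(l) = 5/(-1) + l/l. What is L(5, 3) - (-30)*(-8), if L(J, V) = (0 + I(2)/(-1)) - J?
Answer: -241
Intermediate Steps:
I(l) = -4 (I(l) = 5*(-1) + 1 = -5 + 1 = -4)
L(J, V) = 4 - J (L(J, V) = (0 - 4/(-1)) - J = (0 - 4*(-1)) - J = (0 + 4) - J = 4 - J)
L(5, 3) - (-30)*(-8) = (4 - 1*5) - (-30)*(-8) = (4 - 5) - 30*8 = -1 - 240 = -241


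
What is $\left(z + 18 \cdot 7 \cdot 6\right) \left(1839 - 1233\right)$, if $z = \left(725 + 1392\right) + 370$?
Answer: $1965258$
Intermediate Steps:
$z = 2487$ ($z = 2117 + 370 = 2487$)
$\left(z + 18 \cdot 7 \cdot 6\right) \left(1839 - 1233\right) = \left(2487 + 18 \cdot 7 \cdot 6\right) \left(1839 - 1233\right) = \left(2487 + 126 \cdot 6\right) 606 = \left(2487 + 756\right) 606 = 3243 \cdot 606 = 1965258$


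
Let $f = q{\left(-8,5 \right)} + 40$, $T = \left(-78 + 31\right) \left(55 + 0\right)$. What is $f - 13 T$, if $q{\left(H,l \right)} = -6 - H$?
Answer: $33647$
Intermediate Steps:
$T = -2585$ ($T = \left(-47\right) 55 = -2585$)
$f = 42$ ($f = \left(-6 - -8\right) + 40 = \left(-6 + 8\right) + 40 = 2 + 40 = 42$)
$f - 13 T = 42 - -33605 = 42 + 33605 = 33647$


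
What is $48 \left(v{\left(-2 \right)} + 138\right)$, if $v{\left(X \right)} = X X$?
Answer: $6816$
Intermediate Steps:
$v{\left(X \right)} = X^{2}$
$48 \left(v{\left(-2 \right)} + 138\right) = 48 \left(\left(-2\right)^{2} + 138\right) = 48 \left(4 + 138\right) = 48 \cdot 142 = 6816$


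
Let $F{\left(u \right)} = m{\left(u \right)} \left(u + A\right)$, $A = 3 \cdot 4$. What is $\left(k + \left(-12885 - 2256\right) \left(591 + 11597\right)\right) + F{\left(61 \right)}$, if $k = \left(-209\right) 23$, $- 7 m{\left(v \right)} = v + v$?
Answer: $- \frac{1291812111}{7} \approx -1.8454 \cdot 10^{8}$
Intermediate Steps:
$A = 12$
$m{\left(v \right)} = - \frac{2 v}{7}$ ($m{\left(v \right)} = - \frac{v + v}{7} = - \frac{2 v}{7}$)
$k = -4807$
$F{\left(u \right)} = - \frac{2 u \left(12 + u\right)}{7}$ ($F{\left(u \right)} = - \frac{2 u}{7} \left(u + 12\right) = - \frac{2 u}{7} \left(12 + u\right) = - \frac{2 u \left(12 + u\right)}{7}$)
$\left(k + \left(-12885 - 2256\right) \left(591 + 11597\right)\right) + F{\left(61 \right)} = \left(-4807 + \left(-12885 - 2256\right) \left(591 + 11597\right)\right) - \frac{122 \left(12 + 61\right)}{7} = \left(-4807 - 184538508\right) - \frac{122}{7} \cdot 73 = \left(-4807 - 184538508\right) - \frac{8906}{7} = -184543315 - \frac{8906}{7} = - \frac{1291812111}{7}$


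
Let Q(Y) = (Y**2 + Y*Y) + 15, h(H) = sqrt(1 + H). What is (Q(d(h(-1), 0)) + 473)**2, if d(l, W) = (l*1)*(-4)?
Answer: 238144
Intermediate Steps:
d(l, W) = -4*l (d(l, W) = l*(-4) = -4*l)
Q(Y) = 15 + 2*Y**2 (Q(Y) = (Y**2 + Y**2) + 15 = 2*Y**2 + 15 = 15 + 2*Y**2)
(Q(d(h(-1), 0)) + 473)**2 = ((15 + 2*(-4*sqrt(1 - 1))**2) + 473)**2 = ((15 + 2*(-4*sqrt(0))**2) + 473)**2 = ((15 + 2*(-4*0)**2) + 473)**2 = ((15 + 2*0**2) + 473)**2 = ((15 + 2*0) + 473)**2 = ((15 + 0) + 473)**2 = (15 + 473)**2 = 488**2 = 238144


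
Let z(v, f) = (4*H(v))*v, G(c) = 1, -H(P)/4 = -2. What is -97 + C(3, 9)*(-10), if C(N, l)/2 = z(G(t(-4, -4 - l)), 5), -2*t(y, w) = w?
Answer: -737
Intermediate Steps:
t(y, w) = -w/2
H(P) = 8 (H(P) = -4*(-2) = 8)
z(v, f) = 32*v (z(v, f) = (4*8)*v = 32*v)
C(N, l) = 64 (C(N, l) = 2*(32*1) = 2*32 = 64)
-97 + C(3, 9)*(-10) = -97 + 64*(-10) = -97 - 640 = -737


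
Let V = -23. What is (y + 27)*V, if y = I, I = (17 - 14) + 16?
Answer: -1058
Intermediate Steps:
I = 19 (I = 3 + 16 = 19)
y = 19
(y + 27)*V = (19 + 27)*(-23) = 46*(-23) = -1058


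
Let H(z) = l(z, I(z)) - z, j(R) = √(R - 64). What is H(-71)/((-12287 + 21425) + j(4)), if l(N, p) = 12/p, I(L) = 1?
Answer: 126409/13917184 - 83*I*√15/41751552 ≈ 0.0090829 - 7.6993e-6*I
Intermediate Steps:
j(R) = √(-64 + R)
H(z) = 12 - z (H(z) = 12/1 - z = 12*1 - z = 12 - z)
H(-71)/((-12287 + 21425) + j(4)) = (12 - 1*(-71))/((-12287 + 21425) + √(-64 + 4)) = (12 + 71)/(9138 + √(-60)) = 83/(9138 + 2*I*√15)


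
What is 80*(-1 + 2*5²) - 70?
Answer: 3850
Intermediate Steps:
80*(-1 + 2*5²) - 70 = 80*(-1 + 2*25) - 70 = 80*(-1 + 50) - 70 = 80*49 - 70 = 3920 - 70 = 3850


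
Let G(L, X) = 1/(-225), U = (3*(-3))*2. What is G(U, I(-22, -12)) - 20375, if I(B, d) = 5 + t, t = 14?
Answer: -4584376/225 ≈ -20375.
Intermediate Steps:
U = -18 (U = -9*2 = -18)
I(B, d) = 19 (I(B, d) = 5 + 14 = 19)
G(L, X) = -1/225
G(U, I(-22, -12)) - 20375 = -1/225 - 20375 = -4584376/225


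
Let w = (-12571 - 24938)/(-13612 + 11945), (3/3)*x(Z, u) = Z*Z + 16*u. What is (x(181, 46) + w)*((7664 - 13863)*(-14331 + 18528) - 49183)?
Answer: -1456511659053088/1667 ≈ -8.7373e+11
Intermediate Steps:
x(Z, u) = Z**2 + 16*u (x(Z, u) = Z*Z + 16*u = Z**2 + 16*u)
w = 37509/1667 (w = -37509/(-1667) = -37509*(-1/1667) = 37509/1667 ≈ 22.501)
(x(181, 46) + w)*((7664 - 13863)*(-14331 + 18528) - 49183) = ((181**2 + 16*46) + 37509/1667)*((7664 - 13863)*(-14331 + 18528) - 49183) = ((32761 + 736) + 37509/1667)*(-6199*4197 - 49183) = (33497 + 37509/1667)*(-26017203 - 49183) = (55877008/1667)*(-26066386) = -1456511659053088/1667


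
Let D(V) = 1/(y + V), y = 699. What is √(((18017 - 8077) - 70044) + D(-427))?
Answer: I*√277920879/68 ≈ 245.16*I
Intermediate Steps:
D(V) = 1/(699 + V)
√(((18017 - 8077) - 70044) + D(-427)) = √(((18017 - 8077) - 70044) + 1/(699 - 427)) = √((9940 - 70044) + 1/272) = √(-60104 + 1/272) = √(-16348287/272) = I*√277920879/68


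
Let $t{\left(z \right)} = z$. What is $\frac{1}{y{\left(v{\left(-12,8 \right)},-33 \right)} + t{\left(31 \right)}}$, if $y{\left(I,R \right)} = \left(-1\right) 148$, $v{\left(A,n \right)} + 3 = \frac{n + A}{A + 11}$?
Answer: $- \frac{1}{117} \approx -0.008547$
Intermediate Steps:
$v{\left(A,n \right)} = -3 + \frac{A + n}{11 + A}$ ($v{\left(A,n \right)} = -3 + \frac{n + A}{A + 11} = -3 + \frac{A + n}{11 + A}$)
$y{\left(I,R \right)} = -148$
$\frac{1}{y{\left(v{\left(-12,8 \right)},-33 \right)} + t{\left(31 \right)}} = \frac{1}{-148 + 31} = \frac{1}{-117} = - \frac{1}{117}$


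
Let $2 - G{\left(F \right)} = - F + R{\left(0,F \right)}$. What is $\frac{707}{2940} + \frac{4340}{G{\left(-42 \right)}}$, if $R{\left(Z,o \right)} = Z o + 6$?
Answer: $- \frac{909077}{9660} \approx -94.107$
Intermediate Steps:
$R{\left(Z,o \right)} = 6 + Z o$
$G{\left(F \right)} = -4 + F$ ($G{\left(F \right)} = 2 - \left(- F + \left(6 + 0 F\right)\right) = 2 - \left(- F + \left(6 + 0\right)\right) = 2 - \left(- F + 6\right) = 2 - \left(6 - F\right) = 2 + \left(-6 + F\right) = -4 + F$)
$\frac{707}{2940} + \frac{4340}{G{\left(-42 \right)}} = \frac{707}{2940} + \frac{4340}{-4 - 42} = 707 \cdot \frac{1}{2940} + \frac{4340}{-46} = \frac{101}{420} + 4340 \left(- \frac{1}{46}\right) = \frac{101}{420} - \frac{2170}{23} = - \frac{909077}{9660}$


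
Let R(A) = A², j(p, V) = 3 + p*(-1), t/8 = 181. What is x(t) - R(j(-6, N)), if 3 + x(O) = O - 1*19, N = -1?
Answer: 1345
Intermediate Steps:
t = 1448 (t = 8*181 = 1448)
j(p, V) = 3 - p
x(O) = -22 + O (x(O) = -3 + (O - 1*19) = -3 + (O - 19) = -3 + (-19 + O) = -22 + O)
x(t) - R(j(-6, N)) = (-22 + 1448) - (3 - 1*(-6))² = 1426 - (3 + 6)² = 1426 - 1*9² = 1426 - 1*81 = 1426 - 81 = 1345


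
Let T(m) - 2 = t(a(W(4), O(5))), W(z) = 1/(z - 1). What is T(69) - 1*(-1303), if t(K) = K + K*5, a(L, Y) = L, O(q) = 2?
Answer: 1307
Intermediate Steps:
W(z) = 1/(-1 + z)
t(K) = 6*K (t(K) = K + 5*K = 6*K)
T(m) = 4 (T(m) = 2 + 6/(-1 + 4) = 2 + 6/3 = 2 + 6*(1/3) = 2 + 2 = 4)
T(69) - 1*(-1303) = 4 - 1*(-1303) = 4 + 1303 = 1307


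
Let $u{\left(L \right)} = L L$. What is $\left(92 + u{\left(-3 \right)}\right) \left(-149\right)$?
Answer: $-15049$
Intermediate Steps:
$u{\left(L \right)} = L^{2}$
$\left(92 + u{\left(-3 \right)}\right) \left(-149\right) = \left(92 + \left(-3\right)^{2}\right) \left(-149\right) = \left(92 + 9\right) \left(-149\right) = 101 \left(-149\right) = -15049$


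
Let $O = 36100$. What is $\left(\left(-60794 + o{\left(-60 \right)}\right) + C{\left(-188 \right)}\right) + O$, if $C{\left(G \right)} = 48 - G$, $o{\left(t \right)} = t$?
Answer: $-24518$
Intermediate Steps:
$\left(\left(-60794 + o{\left(-60 \right)}\right) + C{\left(-188 \right)}\right) + O = \left(\left(-60794 - 60\right) + \left(48 - -188\right)\right) + 36100 = \left(-60854 + \left(48 + 188\right)\right) + 36100 = \left(-60854 + 236\right) + 36100 = -60618 + 36100 = -24518$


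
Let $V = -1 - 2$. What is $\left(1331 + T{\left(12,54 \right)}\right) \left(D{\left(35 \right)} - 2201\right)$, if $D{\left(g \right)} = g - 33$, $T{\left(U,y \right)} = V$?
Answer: $-2920272$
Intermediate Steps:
$V = -3$ ($V = -1 - 2 = -3$)
$T{\left(U,y \right)} = -3$
$D{\left(g \right)} = -33 + g$
$\left(1331 + T{\left(12,54 \right)}\right) \left(D{\left(35 \right)} - 2201\right) = \left(1331 - 3\right) \left(\left(-33 + 35\right) - 2201\right) = 1328 \left(2 - 2201\right) = 1328 \left(-2199\right) = -2920272$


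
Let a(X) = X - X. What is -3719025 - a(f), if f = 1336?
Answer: -3719025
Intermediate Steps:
a(X) = 0
-3719025 - a(f) = -3719025 - 1*0 = -3719025 + 0 = -3719025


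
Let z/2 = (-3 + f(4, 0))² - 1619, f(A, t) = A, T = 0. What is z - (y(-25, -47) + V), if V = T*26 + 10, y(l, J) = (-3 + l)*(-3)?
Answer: -3330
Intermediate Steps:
y(l, J) = 9 - 3*l
V = 10 (V = 0*26 + 10 = 0 + 10 = 10)
z = -3236 (z = 2*((-3 + 4)² - 1619) = 2*(1² - 1619) = 2*(1 - 1619) = 2*(-1618) = -3236)
z - (y(-25, -47) + V) = -3236 - ((9 - 3*(-25)) + 10) = -3236 - ((9 + 75) + 10) = -3236 - (84 + 10) = -3236 - 1*94 = -3236 - 94 = -3330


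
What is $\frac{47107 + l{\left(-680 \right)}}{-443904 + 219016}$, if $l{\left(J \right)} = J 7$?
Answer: $- \frac{42347}{224888} \approx -0.1883$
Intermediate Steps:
$l{\left(J \right)} = 7 J$
$\frac{47107 + l{\left(-680 \right)}}{-443904 + 219016} = \frac{47107 + 7 \left(-680\right)}{-443904 + 219016} = \frac{47107 - 4760}{-224888} = 42347 \left(- \frac{1}{224888}\right) = - \frac{42347}{224888}$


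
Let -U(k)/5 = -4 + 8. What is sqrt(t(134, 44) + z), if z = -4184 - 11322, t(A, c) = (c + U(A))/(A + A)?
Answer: 4*I*sqrt(4350377)/67 ≈ 124.52*I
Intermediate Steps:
U(k) = -20 (U(k) = -5*(-4 + 8) = -5*4 = -20)
t(A, c) = (-20 + c)/(2*A) (t(A, c) = (c - 20)/(A + A) = (-20 + c)/((2*A)) = (-20 + c)*(1/(2*A)) = (-20 + c)/(2*A))
z = -15506
sqrt(t(134, 44) + z) = sqrt((1/2)*(-20 + 44)/134 - 15506) = sqrt((1/2)*(1/134)*24 - 15506) = sqrt(6/67 - 15506) = sqrt(-1038896/67) = 4*I*sqrt(4350377)/67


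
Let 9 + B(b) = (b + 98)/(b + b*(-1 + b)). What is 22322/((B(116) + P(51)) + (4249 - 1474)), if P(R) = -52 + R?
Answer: 150182416/18603027 ≈ 8.0730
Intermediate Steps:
B(b) = -9 + (98 + b)/(b + b*(-1 + b)) (B(b) = -9 + (b + 98)/(b + b*(-1 + b)) = -9 + (98 + b)/(b + b*(-1 + b)))
22322/((B(116) + P(51)) + (4249 - 1474)) = 22322/(((-9 + 1/116 + 98/116**2) + (-52 + 51)) + (4249 - 1474)) = 22322/(((-9 + 1/116 + 98*(1/13456)) - 1) + 2775) = 22322/(((-9 + 1/116 + 49/6728) - 1) + 2775) = 22322/((-60445/6728 - 1) + 2775) = 22322/(-67173/6728 + 2775) = 22322/(18603027/6728) = 22322*(6728/18603027) = 150182416/18603027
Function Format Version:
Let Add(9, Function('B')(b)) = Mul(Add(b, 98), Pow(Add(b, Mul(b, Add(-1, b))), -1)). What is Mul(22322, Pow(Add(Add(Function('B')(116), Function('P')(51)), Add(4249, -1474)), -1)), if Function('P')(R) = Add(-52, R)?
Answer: Rational(150182416, 18603027) ≈ 8.0730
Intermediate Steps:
Function('B')(b) = Add(-9, Mul(Pow(Add(b, Mul(b, Add(-1, b))), -1), Add(98, b))) (Function('B')(b) = Add(-9, Mul(Add(b, 98), Pow(Add(b, Mul(b, Add(-1, b))), -1))) = Add(-9, Mul(Add(98, b), Pow(Add(b, Mul(b, Add(-1, b))), -1))) = Add(-9, Mul(Pow(Add(b, Mul(b, Add(-1, b))), -1), Add(98, b))))
Mul(22322, Pow(Add(Add(Function('B')(116), Function('P')(51)), Add(4249, -1474)), -1)) = Mul(22322, Pow(Add(Add(Add(-9, Pow(116, -1), Mul(98, Pow(116, -2))), Add(-52, 51)), Add(4249, -1474)), -1)) = Mul(22322, Pow(Add(Add(Add(-9, Rational(1, 116), Mul(98, Rational(1, 13456))), -1), 2775), -1)) = Mul(22322, Pow(Add(Add(Add(-9, Rational(1, 116), Rational(49, 6728)), -1), 2775), -1)) = Mul(22322, Pow(Add(Add(Rational(-60445, 6728), -1), 2775), -1)) = Mul(22322, Pow(Add(Rational(-67173, 6728), 2775), -1)) = Mul(22322, Pow(Rational(18603027, 6728), -1)) = Mul(22322, Rational(6728, 18603027)) = Rational(150182416, 18603027)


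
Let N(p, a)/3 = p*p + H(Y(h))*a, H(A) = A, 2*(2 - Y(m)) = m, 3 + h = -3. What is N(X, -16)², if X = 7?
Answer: 8649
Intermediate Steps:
h = -6 (h = -3 - 3 = -6)
Y(m) = 2 - m/2
N(p, a) = 3*p² + 15*a (N(p, a) = 3*(p*p + (2 - ½*(-6))*a) = 3*(p² + (2 + 3)*a) = 3*(p² + 5*a) = 3*p² + 15*a)
N(X, -16)² = (3*7² + 15*(-16))² = (3*49 - 240)² = (147 - 240)² = (-93)² = 8649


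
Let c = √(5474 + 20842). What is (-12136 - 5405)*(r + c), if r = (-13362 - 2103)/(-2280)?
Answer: -18084771/152 - 105246*√731 ≈ -2.9645e+6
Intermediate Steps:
r = 1031/152 (r = -15465*(-1/2280) = 1031/152 ≈ 6.7829)
c = 6*√731 (c = √26316 = 6*√731 ≈ 162.22)
(-12136 - 5405)*(r + c) = (-12136 - 5405)*(1031/152 + 6*√731) = -17541*(1031/152 + 6*√731) = -18084771/152 - 105246*√731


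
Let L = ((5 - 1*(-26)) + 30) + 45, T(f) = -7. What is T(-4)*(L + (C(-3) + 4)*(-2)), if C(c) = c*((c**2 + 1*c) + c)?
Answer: -812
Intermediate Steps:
C(c) = c*(c**2 + 2*c) (C(c) = c*((c**2 + c) + c) = c*((c + c**2) + c) = c*(c**2 + 2*c))
L = 106 (L = ((5 + 26) + 30) + 45 = (31 + 30) + 45 = 61 + 45 = 106)
T(-4)*(L + (C(-3) + 4)*(-2)) = -7*(106 + ((-3)**2*(2 - 3) + 4)*(-2)) = -7*(106 + (9*(-1) + 4)*(-2)) = -7*(106 + (-9 + 4)*(-2)) = -7*(106 - 5*(-2)) = -7*(106 + 10) = -7*116 = -812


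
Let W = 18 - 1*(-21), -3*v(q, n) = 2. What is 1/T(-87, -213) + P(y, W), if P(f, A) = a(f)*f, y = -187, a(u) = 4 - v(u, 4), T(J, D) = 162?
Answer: -141371/162 ≈ -872.66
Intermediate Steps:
v(q, n) = -⅔ (v(q, n) = -⅓*2 = -⅔)
a(u) = 14/3 (a(u) = 4 - 1*(-⅔) = 4 + ⅔ = 14/3)
W = 39 (W = 18 + 21 = 39)
P(f, A) = 14*f/3
1/T(-87, -213) + P(y, W) = 1/162 + (14/3)*(-187) = 1/162 - 2618/3 = -141371/162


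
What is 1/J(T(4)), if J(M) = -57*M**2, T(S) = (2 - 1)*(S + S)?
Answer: -1/3648 ≈ -0.00027412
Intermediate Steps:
T(S) = 2*S (T(S) = 1*(2*S) = 2*S)
1/J(T(4)) = 1/(-57*(2*4)**2) = 1/(-57*8**2) = 1/(-57*64) = 1/(-3648) = -1/3648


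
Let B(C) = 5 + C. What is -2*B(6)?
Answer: -22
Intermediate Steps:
-2*B(6) = -2*(5 + 6) = -2*11 = -22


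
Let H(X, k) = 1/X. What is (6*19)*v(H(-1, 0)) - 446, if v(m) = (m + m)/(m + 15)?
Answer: -3236/7 ≈ -462.29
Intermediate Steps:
v(m) = 2*m/(15 + m) (v(m) = (2*m)/(15 + m) = 2*m/(15 + m))
(6*19)*v(H(-1, 0)) - 446 = (6*19)*(2/(-1*(15 + 1/(-1)))) - 446 = 114*(2*(-1)/(15 - 1)) - 446 = 114*(2*(-1)/14) - 446 = 114*(2*(-1)*(1/14)) - 446 = 114*(-1/7) - 446 = -114/7 - 446 = -3236/7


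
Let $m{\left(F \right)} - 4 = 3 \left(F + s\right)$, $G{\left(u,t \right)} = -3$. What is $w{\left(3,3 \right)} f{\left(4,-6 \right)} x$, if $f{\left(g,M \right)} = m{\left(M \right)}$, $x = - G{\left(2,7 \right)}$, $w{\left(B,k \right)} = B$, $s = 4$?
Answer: $-18$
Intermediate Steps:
$x = 3$ ($x = \left(-1\right) \left(-3\right) = 3$)
$m{\left(F \right)} = 16 + 3 F$ ($m{\left(F \right)} = 4 + 3 \left(F + 4\right) = 4 + 3 \left(4 + F\right) = 4 + \left(12 + 3 F\right) = 16 + 3 F$)
$f{\left(g,M \right)} = 16 + 3 M$
$w{\left(3,3 \right)} f{\left(4,-6 \right)} x = 3 \left(16 + 3 \left(-6\right)\right) 3 = 3 \left(16 - 18\right) 3 = 3 \left(-2\right) 3 = \left(-6\right) 3 = -18$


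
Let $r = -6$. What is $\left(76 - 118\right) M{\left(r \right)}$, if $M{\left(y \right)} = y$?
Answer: $252$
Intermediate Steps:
$\left(76 - 118\right) M{\left(r \right)} = \left(76 - 118\right) \left(-6\right) = \left(-42\right) \left(-6\right) = 252$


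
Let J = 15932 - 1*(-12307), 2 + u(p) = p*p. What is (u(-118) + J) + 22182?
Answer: 64343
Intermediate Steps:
u(p) = -2 + p² (u(p) = -2 + p*p = -2 + p²)
J = 28239 (J = 15932 + 12307 = 28239)
(u(-118) + J) + 22182 = ((-2 + (-118)²) + 28239) + 22182 = ((-2 + 13924) + 28239) + 22182 = (13922 + 28239) + 22182 = 42161 + 22182 = 64343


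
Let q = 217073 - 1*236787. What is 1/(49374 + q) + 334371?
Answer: 9917443861/29660 ≈ 3.3437e+5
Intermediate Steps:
q = -19714 (q = 217073 - 236787 = -19714)
1/(49374 + q) + 334371 = 1/(49374 - 19714) + 334371 = 1/29660 + 334371 = 9917443861/29660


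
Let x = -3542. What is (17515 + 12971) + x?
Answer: 26944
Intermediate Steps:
(17515 + 12971) + x = (17515 + 12971) - 3542 = 30486 - 3542 = 26944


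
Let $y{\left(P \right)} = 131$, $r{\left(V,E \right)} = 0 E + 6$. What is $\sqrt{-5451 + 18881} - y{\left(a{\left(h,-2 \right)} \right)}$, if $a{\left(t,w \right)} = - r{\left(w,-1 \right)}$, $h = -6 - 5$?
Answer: $-131 + \sqrt{13430} \approx -15.112$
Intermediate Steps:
$h = -11$
$r{\left(V,E \right)} = 6$ ($r{\left(V,E \right)} = 0 + 6 = 6$)
$a{\left(t,w \right)} = -6$ ($a{\left(t,w \right)} = \left(-1\right) 6 = -6$)
$\sqrt{-5451 + 18881} - y{\left(a{\left(h,-2 \right)} \right)} = \sqrt{-5451 + 18881} - 131 = \sqrt{13430} - 131 = -131 + \sqrt{13430}$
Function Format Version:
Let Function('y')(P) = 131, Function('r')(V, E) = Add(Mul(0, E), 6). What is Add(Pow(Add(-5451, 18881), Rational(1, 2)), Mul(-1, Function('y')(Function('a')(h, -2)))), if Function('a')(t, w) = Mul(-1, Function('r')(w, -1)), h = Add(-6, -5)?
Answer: Add(-131, Pow(13430, Rational(1, 2))) ≈ -15.112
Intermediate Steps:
h = -11
Function('r')(V, E) = 6 (Function('r')(V, E) = Add(0, 6) = 6)
Function('a')(t, w) = -6 (Function('a')(t, w) = Mul(-1, 6) = -6)
Add(Pow(Add(-5451, 18881), Rational(1, 2)), Mul(-1, Function('y')(Function('a')(h, -2)))) = Add(Pow(Add(-5451, 18881), Rational(1, 2)), Mul(-1, 131)) = Add(Pow(13430, Rational(1, 2)), -131) = Add(-131, Pow(13430, Rational(1, 2)))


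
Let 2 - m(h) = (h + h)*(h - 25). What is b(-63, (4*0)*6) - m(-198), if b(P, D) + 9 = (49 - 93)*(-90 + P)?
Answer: 95029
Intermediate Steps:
m(h) = 2 - 2*h*(-25 + h) (m(h) = 2 - (h + h)*(h - 25) = 2 - 2*h*(-25 + h))
b(P, D) = 3951 - 44*P (b(P, D) = -9 + (49 - 93)*(-90 + P) = -9 - 44*(-90 + P) = -9 + (3960 - 44*P) = 3951 - 44*P)
b(-63, (4*0)*6) - m(-198) = (3951 - 44*(-63)) - (2 - 2*(-198)**2 + 50*(-198)) = (3951 + 2772) - (2 - 2*39204 - 9900) = 6723 - (2 - 78408 - 9900) = 6723 - 1*(-88306) = 6723 + 88306 = 95029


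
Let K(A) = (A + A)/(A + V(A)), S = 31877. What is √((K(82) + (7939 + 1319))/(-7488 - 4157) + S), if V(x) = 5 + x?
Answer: √730520319058255/151385 ≈ 178.54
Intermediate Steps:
K(A) = 2*A/(5 + 2*A) (K(A) = (A + A)/(A + (5 + A)) = (2*A)/(5 + 2*A) = 2*A/(5 + 2*A))
√((K(82) + (7939 + 1319))/(-7488 - 4157) + S) = √((2*82/(5 + 2*82) + (7939 + 1319))/(-7488 - 4157) + 31877) = √((2*82/(5 + 164) + 9258)/(-11645) + 31877) = √((2*82/169 + 9258)*(-1/11645) + 31877) = √((2*82*(1/169) + 9258)*(-1/11645) + 31877) = √((164/169 + 9258)*(-1/11645) + 31877) = √((1564766/169)*(-1/11645) + 31877) = √(-1564766/1968005 + 31877) = √(62732530619/1968005) = √730520319058255/151385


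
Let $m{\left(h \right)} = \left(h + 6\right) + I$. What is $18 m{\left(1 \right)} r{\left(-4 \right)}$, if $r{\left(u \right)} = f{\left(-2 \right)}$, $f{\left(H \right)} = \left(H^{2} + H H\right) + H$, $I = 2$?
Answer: $972$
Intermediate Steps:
$m{\left(h \right)} = 8 + h$ ($m{\left(h \right)} = \left(h + 6\right) + 2 = \left(6 + h\right) + 2 = 8 + h$)
$f{\left(H \right)} = H + 2 H^{2}$ ($f{\left(H \right)} = \left(H^{2} + H^{2}\right) + H = 2 H^{2} + H = H + 2 H^{2}$)
$r{\left(u \right)} = 6$ ($r{\left(u \right)} = - 2 \left(1 + 2 \left(-2\right)\right) = - 2 \left(1 - 4\right) = \left(-2\right) \left(-3\right) = 6$)
$18 m{\left(1 \right)} r{\left(-4 \right)} = 18 \left(8 + 1\right) 6 = 18 \cdot 9 \cdot 6 = 162 \cdot 6 = 972$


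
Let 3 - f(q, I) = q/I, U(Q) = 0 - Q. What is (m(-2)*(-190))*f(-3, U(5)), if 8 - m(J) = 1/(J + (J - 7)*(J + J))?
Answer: -61788/17 ≈ -3634.6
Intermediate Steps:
U(Q) = -Q
f(q, I) = 3 - q/I
m(J) = 8 - 1/(J + 2*J*(-7 + J)) (m(J) = 8 - 1/(J + (J - 7)*(J + J)) = 8 - 1/(J + (-7 + J)*(2*J)) = 8 - 1/(J + 2*J*(-7 + J)))
(m(-2)*(-190))*f(-3, U(5)) = (((-1 - 104*(-2) + 16*(-2)²)/((-2)*(-13 + 2*(-2))))*(-190))*(3 - 1*(-3)/(-1*5)) = (-(-1 + 208 + 16*4)/(2*(-13 - 4))*(-190))*(3 - 1*(-3)/(-5)) = (-½*(-1 + 208 + 64)/(-17)*(-190))*(3 - 1*(-3)*(-⅕)) = (-½*(-1/17)*271*(-190))*(3 - ⅗) = ((271/34)*(-190))*(12/5) = -25745/17*12/5 = -61788/17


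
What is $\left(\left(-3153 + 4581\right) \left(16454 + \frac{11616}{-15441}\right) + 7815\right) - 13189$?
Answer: $\frac{120902328670}{5147} \approx 2.349 \cdot 10^{7}$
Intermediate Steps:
$\left(\left(-3153 + 4581\right) \left(16454 + \frac{11616}{-15441}\right) + 7815\right) - 13189 = \left(1428 \left(16454 + 11616 \left(- \frac{1}{15441}\right)\right) + 7815\right) - 13189 = \left(1428 \left(16454 - \frac{3872}{5147}\right) + 7815\right) - 13189 = \left(1428 \cdot \frac{84684866}{5147} + 7815\right) - 13189 = \left(\frac{120929988648}{5147} + 7815\right) - 13189 = \frac{120970212453}{5147} - 13189 = \frac{120902328670}{5147}$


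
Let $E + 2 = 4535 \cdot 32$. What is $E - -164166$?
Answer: $309284$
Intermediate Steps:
$E = 145118$ ($E = -2 + 4535 \cdot 32 = -2 + 145120 = 145118$)
$E - -164166 = 145118 - -164166 = 145118 + 164166 = 309284$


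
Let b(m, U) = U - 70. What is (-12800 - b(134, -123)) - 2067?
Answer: -14674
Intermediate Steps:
b(m, U) = -70 + U
(-12800 - b(134, -123)) - 2067 = (-12800 - (-70 - 123)) - 2067 = (-12800 - 1*(-193)) - 2067 = (-12800 + 193) - 2067 = -12607 - 2067 = -14674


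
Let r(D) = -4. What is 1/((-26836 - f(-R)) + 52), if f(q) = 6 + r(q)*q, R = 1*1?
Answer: -1/26794 ≈ -3.7322e-5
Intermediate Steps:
R = 1
f(q) = 6 - 4*q
1/((-26836 - f(-R)) + 52) = 1/((-26836 - (6 - (-4))) + 52) = 1/((-26836 - (6 - 4*(-1))) + 52) = 1/((-26836 - (6 + 4)) + 52) = 1/((-26836 - 1*10) + 52) = 1/((-26836 - 10) + 52) = 1/(-26846 + 52) = 1/(-26794) = -1/26794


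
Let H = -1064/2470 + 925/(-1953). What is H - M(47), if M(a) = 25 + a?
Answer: -9254849/126945 ≈ -72.904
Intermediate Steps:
H = -114809/126945 (H = -1064*1/2470 + 925*(-1/1953) = -28/65 - 925/1953 = -114809/126945 ≈ -0.90440)
H - M(47) = -114809/126945 - (25 + 47) = -114809/126945 - 1*72 = -114809/126945 - 72 = -9254849/126945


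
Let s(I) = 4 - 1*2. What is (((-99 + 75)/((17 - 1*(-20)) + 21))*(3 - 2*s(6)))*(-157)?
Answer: -1884/29 ≈ -64.966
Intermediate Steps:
s(I) = 2 (s(I) = 4 - 2 = 2)
(((-99 + 75)/((17 - 1*(-20)) + 21))*(3 - 2*s(6)))*(-157) = (((-99 + 75)/((17 - 1*(-20)) + 21))*(3 - 2*2))*(-157) = ((-24/((17 + 20) + 21))*(3 - 4))*(-157) = (-24/(37 + 21)*(-1))*(-157) = (-24/58*(-1))*(-157) = (-24*1/58*(-1))*(-157) = -12/29*(-1)*(-157) = (12/29)*(-157) = -1884/29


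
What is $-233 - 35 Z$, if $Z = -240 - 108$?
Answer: $11947$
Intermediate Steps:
$Z = -348$ ($Z = -240 - 108 = -348$)
$-233 - 35 Z = -233 - -12180 = -233 + 12180 = 11947$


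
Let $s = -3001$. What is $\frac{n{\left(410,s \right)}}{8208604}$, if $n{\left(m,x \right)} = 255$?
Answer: $\frac{255}{8208604} \approx 3.1065 \cdot 10^{-5}$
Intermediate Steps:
$\frac{n{\left(410,s \right)}}{8208604} = \frac{255}{8208604}$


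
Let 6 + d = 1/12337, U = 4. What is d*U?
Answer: -296084/12337 ≈ -24.000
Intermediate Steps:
d = -74021/12337 (d = -6 + 1/12337 = -74021/12337 ≈ -5.9999)
d*U = -74021/12337*4 = -296084/12337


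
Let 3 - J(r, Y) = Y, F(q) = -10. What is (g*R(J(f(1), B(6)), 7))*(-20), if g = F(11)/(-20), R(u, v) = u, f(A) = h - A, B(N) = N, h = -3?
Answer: 30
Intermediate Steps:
f(A) = -3 - A
J(r, Y) = 3 - Y
g = ½ (g = -10/(-20) = -10*(-1/20) = ½ ≈ 0.50000)
(g*R(J(f(1), B(6)), 7))*(-20) = ((3 - 1*6)/2)*(-20) = ((3 - 6)/2)*(-20) = ((½)*(-3))*(-20) = -3/2*(-20) = 30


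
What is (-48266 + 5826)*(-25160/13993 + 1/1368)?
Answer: 182517925535/2392803 ≈ 76278.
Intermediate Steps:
(-48266 + 5826)*(-25160/13993 + 1/1368) = -42440*(-25160*1/13993 + 1/1368) = -42440*(-25160/13993 + 1/1368) = -42440*(-34404887/19142424) = 182517925535/2392803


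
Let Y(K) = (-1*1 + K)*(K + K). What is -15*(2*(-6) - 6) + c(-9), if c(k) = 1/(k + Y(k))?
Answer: 46171/171 ≈ 270.01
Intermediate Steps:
Y(K) = 2*K*(-1 + K) (Y(K) = (-1 + K)*(2*K) = 2*K*(-1 + K))
c(k) = 1/(k + 2*k*(-1 + k))
-15*(2*(-6) - 6) + c(-9) = -15*(2*(-6) - 6) + 1/((-9)*(-1 + 2*(-9))) = -15*(-12 - 6) - 1/(9*(-1 - 18)) = -15*(-18) - ⅑/(-19) = 270 - ⅑*(-1/19) = 270 + 1/171 = 46171/171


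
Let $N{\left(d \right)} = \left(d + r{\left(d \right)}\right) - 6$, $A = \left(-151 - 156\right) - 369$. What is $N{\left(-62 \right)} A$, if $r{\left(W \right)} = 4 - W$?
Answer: $1352$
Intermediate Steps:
$A = -676$ ($A = -307 - 369 = -676$)
$N{\left(d \right)} = -2$ ($N{\left(d \right)} = \left(d - \left(-4 + d\right)\right) - 6 = 4 - 6 = -2$)
$N{\left(-62 \right)} A = \left(-2\right) \left(-676\right) = 1352$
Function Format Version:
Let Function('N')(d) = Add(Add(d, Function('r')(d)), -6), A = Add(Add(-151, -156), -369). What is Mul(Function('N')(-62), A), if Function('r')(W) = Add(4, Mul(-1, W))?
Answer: 1352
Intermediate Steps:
A = -676 (A = Add(-307, -369) = -676)
Function('N')(d) = -2 (Function('N')(d) = Add(Add(d, Add(4, Mul(-1, d))), -6) = Add(4, -6) = -2)
Mul(Function('N')(-62), A) = Mul(-2, -676) = 1352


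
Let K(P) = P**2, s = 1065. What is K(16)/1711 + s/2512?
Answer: 2465287/4298032 ≈ 0.57359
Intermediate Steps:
K(16)/1711 + s/2512 = 16**2/1711 + 1065/2512 = 256*(1/1711) + 1065*(1/2512) = 256/1711 + 1065/2512 = 2465287/4298032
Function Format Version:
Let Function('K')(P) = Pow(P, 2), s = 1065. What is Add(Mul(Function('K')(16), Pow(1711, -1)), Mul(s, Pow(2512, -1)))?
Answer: Rational(2465287, 4298032) ≈ 0.57359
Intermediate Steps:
Add(Mul(Function('K')(16), Pow(1711, -1)), Mul(s, Pow(2512, -1))) = Add(Mul(Pow(16, 2), Pow(1711, -1)), Mul(1065, Pow(2512, -1))) = Add(Mul(256, Rational(1, 1711)), Mul(1065, Rational(1, 2512))) = Add(Rational(256, 1711), Rational(1065, 2512)) = Rational(2465287, 4298032)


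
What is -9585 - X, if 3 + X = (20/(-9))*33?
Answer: -28526/3 ≈ -9508.7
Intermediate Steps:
X = -229/3 (X = -3 + (20/(-9))*33 = -3 - ⅑*20*33 = -3 - 20/9*33 = -3 - 220/3 = -229/3 ≈ -76.333)
-9585 - X = -9585 - 1*(-229/3) = -9585 + 229/3 = -28526/3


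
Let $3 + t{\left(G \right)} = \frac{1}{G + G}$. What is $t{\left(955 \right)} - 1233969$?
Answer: $- \frac{2356886519}{1910} \approx -1.234 \cdot 10^{6}$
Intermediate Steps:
$t{\left(G \right)} = -3 + \frac{1}{2 G}$ ($t{\left(G \right)} = -3 + \frac{1}{G + G} = -3 + \frac{1}{2 G}$)
$t{\left(955 \right)} - 1233969 = \left(-3 + \frac{1}{2 \cdot 955}\right) - 1233969 = \left(-3 + \frac{1}{2} \cdot \frac{1}{955}\right) - 1233969 = \left(-3 + \frac{1}{1910}\right) - 1233969 = - \frac{5729}{1910} - 1233969 = - \frac{2356886519}{1910}$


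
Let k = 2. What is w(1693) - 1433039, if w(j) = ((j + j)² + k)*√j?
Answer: -1433039 + 11464998*√1693 ≈ 4.7031e+8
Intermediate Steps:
w(j) = √j*(2 + 4*j²) (w(j) = ((j + j)² + 2)*√j = ((2*j)² + 2)*√j = (4*j² + 2)*√j = (2 + 4*j²)*√j = √j*(2 + 4*j²))
w(1693) - 1433039 = √1693*(2 + 4*1693²) - 1433039 = √1693*(2 + 4*2866249) - 1433039 = √1693*(2 + 11464996) - 1433039 = √1693*11464998 - 1433039 = 11464998*√1693 - 1433039 = -1433039 + 11464998*√1693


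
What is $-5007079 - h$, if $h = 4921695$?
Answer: $-9928774$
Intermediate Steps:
$-5007079 - h = -5007079 - 4921695 = -9928774$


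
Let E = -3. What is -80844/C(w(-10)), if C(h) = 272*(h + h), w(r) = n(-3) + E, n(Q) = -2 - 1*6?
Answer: 20211/1496 ≈ 13.510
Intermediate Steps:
n(Q) = -8 (n(Q) = -2 - 6 = -8)
w(r) = -11 (w(r) = -8 - 3 = -11)
C(h) = 544*h (C(h) = 272*(2*h) = 544*h)
-80844/C(w(-10)) = -80844/(544*(-11)) = -80844/(-5984) = -80844*(-1/5984) = 20211/1496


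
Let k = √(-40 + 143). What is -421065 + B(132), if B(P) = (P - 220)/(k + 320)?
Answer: -43073714465/102297 + 88*√103/102297 ≈ -4.2107e+5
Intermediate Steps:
k = √103 ≈ 10.149
B(P) = (-220 + P)/(320 + √103) (B(P) = (P - 220)/(√103 + 320) = (-220 + P)/(320 + √103))
-421065 + B(132) = -421065 + (-220 + 132)/(320 + √103) = -421065 - 88/(320 + √103)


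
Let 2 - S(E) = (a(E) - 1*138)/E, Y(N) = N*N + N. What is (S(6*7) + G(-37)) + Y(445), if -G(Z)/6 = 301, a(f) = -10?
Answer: 4130060/21 ≈ 1.9667e+5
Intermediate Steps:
G(Z) = -1806 (G(Z) = -6*301 = -1806)
Y(N) = N + N² (Y(N) = N² + N = N + N²)
S(E) = 2 + 148/E (S(E) = 2 - (-10 - 1*138)/E = 2 - (-10 - 138)/E = 2 - (-148)/E = 2 + 148/E)
(S(6*7) + G(-37)) + Y(445) = ((2 + 148/((6*7))) - 1806) + 445*(1 + 445) = ((2 + 148/42) - 1806) + 445*446 = ((2 + 148*(1/42)) - 1806) + 198470 = ((2 + 74/21) - 1806) + 198470 = (116/21 - 1806) + 198470 = -37810/21 + 198470 = 4130060/21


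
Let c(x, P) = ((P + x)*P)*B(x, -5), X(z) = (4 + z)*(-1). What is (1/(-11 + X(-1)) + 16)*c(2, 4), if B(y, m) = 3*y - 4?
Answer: 5352/7 ≈ 764.57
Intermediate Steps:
X(z) = -4 - z
B(y, m) = -4 + 3*y
c(x, P) = P*(-4 + 3*x)*(P + x) (c(x, P) = ((P + x)*P)*(-4 + 3*x) = (P*(P + x))*(-4 + 3*x) = P*(-4 + 3*x)*(P + x))
(1/(-11 + X(-1)) + 16)*c(2, 4) = (1/(-11 + (-4 - 1*(-1))) + 16)*(4*(-4 + 3*2)*(4 + 2)) = (1/(-11 + (-4 + 1)) + 16)*(4*(-4 + 6)*6) = (1/(-11 - 3) + 16)*(4*2*6) = (1/(-14) + 16)*48 = (-1/14 + 16)*48 = (223/14)*48 = 5352/7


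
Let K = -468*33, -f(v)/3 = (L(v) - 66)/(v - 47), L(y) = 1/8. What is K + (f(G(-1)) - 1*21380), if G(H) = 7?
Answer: -11785261/320 ≈ -36829.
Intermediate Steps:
L(y) = ⅛
f(v) = 1581/(8*(-47 + v)) (f(v) = -3*(⅛ - 66)/(v - 47) = -(-1581)/(8*(-47 + v)) = 1581/(8*(-47 + v)))
K = -15444
K + (f(G(-1)) - 1*21380) = -15444 + (1581/(8*(-47 + 7)) - 1*21380) = -15444 + ((1581/8)/(-40) - 21380) = -15444 + ((1581/8)*(-1/40) - 21380) = -15444 + (-1581/320 - 21380) = -15444 - 6843181/320 = -11785261/320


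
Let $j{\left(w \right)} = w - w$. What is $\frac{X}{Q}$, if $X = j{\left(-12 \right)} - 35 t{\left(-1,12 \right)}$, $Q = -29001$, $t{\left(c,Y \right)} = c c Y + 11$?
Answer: $\frac{115}{4143} \approx 0.027758$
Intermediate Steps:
$t{\left(c,Y \right)} = 11 + Y c^{2}$ ($t{\left(c,Y \right)} = c^{2} Y + 11 = Y c^{2} + 11 = 11 + Y c^{2}$)
$j{\left(w \right)} = 0$
$X = -805$ ($X = 0 - 35 \left(11 + 12 \left(-1\right)^{2}\right) = 0 - 35 \left(11 + 12 \cdot 1\right) = 0 - 35 \left(11 + 12\right) = 0 - 805 = -805$)
$\frac{X}{Q} = - \frac{805}{-29001} = \left(-805\right) \left(- \frac{1}{29001}\right) = \frac{115}{4143}$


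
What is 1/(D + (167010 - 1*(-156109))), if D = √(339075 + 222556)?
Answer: 323119/104405326530 - √561631/104405326530 ≈ 3.0877e-6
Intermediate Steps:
D = √561631 ≈ 749.42
1/(D + (167010 - 1*(-156109))) = 1/(√561631 + (167010 - 1*(-156109))) = 1/(√561631 + (167010 + 156109)) = 1/(√561631 + 323119) = 1/(323119 + √561631)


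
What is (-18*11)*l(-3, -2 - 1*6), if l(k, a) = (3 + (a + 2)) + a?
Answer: 2178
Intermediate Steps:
l(k, a) = 5 + 2*a (l(k, a) = (3 + (2 + a)) + a = (5 + a) + a = 5 + 2*a)
(-18*11)*l(-3, -2 - 1*6) = (-18*11)*(5 + 2*(-2 - 1*6)) = -198*(5 + 2*(-2 - 6)) = -198*(5 + 2*(-8)) = -198*(5 - 16) = -198*(-11) = 2178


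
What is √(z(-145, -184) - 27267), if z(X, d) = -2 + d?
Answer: I*√27453 ≈ 165.69*I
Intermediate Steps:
√(z(-145, -184) - 27267) = √((-2 - 184) - 27267) = √(-186 - 27267) = √(-27453) = I*√27453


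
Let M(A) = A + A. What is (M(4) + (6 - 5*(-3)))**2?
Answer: 841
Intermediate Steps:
M(A) = 2*A
(M(4) + (6 - 5*(-3)))**2 = (2*4 + (6 - 5*(-3)))**2 = (8 + (6 + 15))**2 = (8 + 21)**2 = 29**2 = 841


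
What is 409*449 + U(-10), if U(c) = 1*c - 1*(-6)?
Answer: 183637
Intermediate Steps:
U(c) = 6 + c (U(c) = c + 6 = 6 + c)
409*449 + U(-10) = 409*449 + (6 - 10) = 183641 - 4 = 183637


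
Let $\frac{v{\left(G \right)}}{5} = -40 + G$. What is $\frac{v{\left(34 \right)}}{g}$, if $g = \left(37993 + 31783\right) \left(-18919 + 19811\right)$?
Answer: $- \frac{15}{31120096} \approx -4.82 \cdot 10^{-7}$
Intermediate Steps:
$v{\left(G \right)} = -200 + 5 G$ ($v{\left(G \right)} = 5 \left(-40 + G\right) = -200 + 5 G$)
$g = 62240192$ ($g = 69776 \cdot 892 = 62240192$)
$\frac{v{\left(34 \right)}}{g} = \frac{-200 + 5 \cdot 34}{62240192} = \left(-200 + 170\right) \frac{1}{62240192} = \left(-30\right) \frac{1}{62240192} = - \frac{15}{31120096}$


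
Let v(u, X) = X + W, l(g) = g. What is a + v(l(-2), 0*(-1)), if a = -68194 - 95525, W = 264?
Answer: -163455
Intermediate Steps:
v(u, X) = 264 + X (v(u, X) = X + 264 = 264 + X)
a = -163719
a + v(l(-2), 0*(-1)) = -163719 + (264 + 0*(-1)) = -163719 + (264 + 0) = -163719 + 264 = -163455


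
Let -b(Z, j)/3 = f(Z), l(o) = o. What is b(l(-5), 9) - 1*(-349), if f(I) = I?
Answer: 364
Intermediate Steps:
b(Z, j) = -3*Z
b(l(-5), 9) - 1*(-349) = -3*(-5) - 1*(-349) = 15 + 349 = 364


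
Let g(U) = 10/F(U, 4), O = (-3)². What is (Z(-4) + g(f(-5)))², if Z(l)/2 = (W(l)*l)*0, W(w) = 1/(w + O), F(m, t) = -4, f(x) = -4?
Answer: 25/4 ≈ 6.2500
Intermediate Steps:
O = 9
g(U) = -5/2 (g(U) = 10/(-4) = 10*(-¼) = -5/2)
W(w) = 1/(9 + w) (W(w) = 1/(w + 9) = 1/(9 + w))
Z(l) = 0 (Z(l) = 2*((l/(9 + l))*0) = 2*0 = 0)
(Z(-4) + g(f(-5)))² = (0 - 5/2)² = (-5/2)² = 25/4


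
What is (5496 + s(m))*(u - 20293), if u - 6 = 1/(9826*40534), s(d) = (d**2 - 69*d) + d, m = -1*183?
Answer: -415548895209819903/398287084 ≈ -1.0433e+9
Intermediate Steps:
m = -183
s(d) = d**2 - 68*d
u = 2389722505/398287084 (u = 6 + 1/(9826*40534) = 6 + (1/9826)*(1/40534) = 6 + 1/398287084 = 2389722505/398287084 ≈ 6.0000)
(5496 + s(m))*(u - 20293) = (5496 - 183*(-68 - 183))*(2389722505/398287084 - 20293) = (5496 - 183*(-251))*(-8080050073107/398287084) = (5496 + 45933)*(-8080050073107/398287084) = 51429*(-8080050073107/398287084) = -415548895209819903/398287084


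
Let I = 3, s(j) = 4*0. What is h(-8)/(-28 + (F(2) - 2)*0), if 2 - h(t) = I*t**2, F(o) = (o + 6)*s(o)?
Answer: 95/14 ≈ 6.7857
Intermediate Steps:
s(j) = 0
F(o) = 0 (F(o) = (o + 6)*0 = (6 + o)*0 = 0)
h(t) = 2 - 3*t**2
h(-8)/(-28 + (F(2) - 2)*0) = (2 - 3*(-8)**2)/(-28 + (0 - 2)*0) = (2 - 3*64)/(-28 - 2*0) = (2 - 192)/(-28 + 0) = -190/(-28) = -190*(-1/28) = 95/14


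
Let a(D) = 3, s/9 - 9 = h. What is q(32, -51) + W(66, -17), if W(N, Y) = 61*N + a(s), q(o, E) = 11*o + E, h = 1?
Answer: 4330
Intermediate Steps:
s = 90 (s = 81 + 9*1 = 81 + 9 = 90)
q(o, E) = E + 11*o
W(N, Y) = 3 + 61*N (W(N, Y) = 61*N + 3 = 3 + 61*N)
q(32, -51) + W(66, -17) = (-51 + 11*32) + (3 + 61*66) = (-51 + 352) + (3 + 4026) = 301 + 4029 = 4330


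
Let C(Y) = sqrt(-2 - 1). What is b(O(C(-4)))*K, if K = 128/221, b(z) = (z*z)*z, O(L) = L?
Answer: -384*I*sqrt(3)/221 ≈ -3.0095*I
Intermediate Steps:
C(Y) = I*sqrt(3) (C(Y) = sqrt(-3) = I*sqrt(3))
b(z) = z**3 (b(z) = z**2*z = z**3)
K = 128/221 (K = 128*(1/221) = 128/221 ≈ 0.57919)
b(O(C(-4)))*K = (I*sqrt(3))**3*(128/221) = -3*I*sqrt(3)*(128/221) = -384*I*sqrt(3)/221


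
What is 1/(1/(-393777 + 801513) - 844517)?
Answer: -407736/344339983511 ≈ -1.1841e-6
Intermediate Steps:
1/(1/(-393777 + 801513) - 844517) = 1/(1/407736 - 844517) = 1/(-344339983511/407736) = -407736/344339983511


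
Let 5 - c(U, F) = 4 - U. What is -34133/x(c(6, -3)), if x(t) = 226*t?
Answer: -34133/1582 ≈ -21.576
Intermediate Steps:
c(U, F) = 1 + U (c(U, F) = 5 - (4 - U) = 5 + (-4 + U) = 1 + U)
-34133/x(c(6, -3)) = -34133*1/(226*(1 + 6)) = -34133/(226*7) = -34133/1582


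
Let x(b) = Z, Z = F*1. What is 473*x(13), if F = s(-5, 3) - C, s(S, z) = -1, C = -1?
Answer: 0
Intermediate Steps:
F = 0 (F = -1 - 1*(-1) = -1 + 1 = 0)
Z = 0 (Z = 0*1 = 0)
x(b) = 0
473*x(13) = 473*0 = 0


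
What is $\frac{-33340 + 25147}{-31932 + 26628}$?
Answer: $\frac{2731}{1768} \approx 1.5447$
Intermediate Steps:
$\frac{-33340 + 25147}{-31932 + 26628} = - \frac{8193}{-5304} = \left(-8193\right) \left(- \frac{1}{5304}\right) = \frac{2731}{1768}$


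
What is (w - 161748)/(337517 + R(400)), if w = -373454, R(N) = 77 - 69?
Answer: -535202/337525 ≈ -1.5857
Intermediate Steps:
R(N) = 8
(w - 161748)/(337517 + R(400)) = (-373454 - 161748)/(337517 + 8) = -535202/337525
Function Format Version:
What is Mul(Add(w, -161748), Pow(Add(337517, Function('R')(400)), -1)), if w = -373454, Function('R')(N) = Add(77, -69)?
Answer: Rational(-535202, 337525) ≈ -1.5857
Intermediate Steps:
Function('R')(N) = 8
Mul(Add(w, -161748), Pow(Add(337517, Function('R')(400)), -1)) = Mul(Add(-373454, -161748), Pow(Add(337517, 8), -1)) = Mul(-535202, Pow(337525, -1)) = Mul(-535202, Rational(1, 337525)) = Rational(-535202, 337525)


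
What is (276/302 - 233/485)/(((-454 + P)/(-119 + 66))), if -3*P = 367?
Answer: 5047773/126623315 ≈ 0.039864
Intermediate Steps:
P = -367/3 (P = -1/3*367 = -367/3 ≈ -122.33)
(276/302 - 233/485)/(((-454 + P)/(-119 + 66))) = (276/302 - 233/485)/(((-454 - 367/3)/(-119 + 66))) = (276*(1/302) - 233*1/485)/((-1729/3/(-53))) = (138/151 - 233/485)/((-1729/3*(-1/53))) = 31747/(73235*(1729/159)) = (31747/73235)*(159/1729) = 5047773/126623315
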